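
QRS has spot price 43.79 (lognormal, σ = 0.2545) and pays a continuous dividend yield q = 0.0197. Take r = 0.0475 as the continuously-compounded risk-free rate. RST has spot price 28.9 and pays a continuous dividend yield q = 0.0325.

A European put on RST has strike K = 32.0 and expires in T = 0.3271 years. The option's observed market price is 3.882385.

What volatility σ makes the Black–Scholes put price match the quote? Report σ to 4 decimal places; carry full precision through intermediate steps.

At σ = 0.3091 the Black–Scholes value reproduces the quote:
σ√T = 0.3091·√0.3271 = 0.176783
d₁ = (ln(S/K) + (r−q+σ²/2)T) / (σ√T) = (ln(28.9/32.0) + (0.0475−0.0325+0.3091²/2)·0.3271) / 0.176783 = (-0.101894 + 0.020533) / 0.176783 = -0.460237
d₂ = d₁ − σ√T = -0.460237 − 0.176783 = -0.637019
e^{−rT} = 0.984583
e^{−qT} = 0.989426
N(−d₁) = 0.677327,  N(−d₂) = 0.737944
V = K·e^{−rT}·N(−d₂) − S·e^{−qT}·N(−d₁) = 23.250138 − 19.367753 = 3.882385 (the quoted price), and the Black–Scholes price is strictly increasing in σ, so σ is unique

sigma = 0.3091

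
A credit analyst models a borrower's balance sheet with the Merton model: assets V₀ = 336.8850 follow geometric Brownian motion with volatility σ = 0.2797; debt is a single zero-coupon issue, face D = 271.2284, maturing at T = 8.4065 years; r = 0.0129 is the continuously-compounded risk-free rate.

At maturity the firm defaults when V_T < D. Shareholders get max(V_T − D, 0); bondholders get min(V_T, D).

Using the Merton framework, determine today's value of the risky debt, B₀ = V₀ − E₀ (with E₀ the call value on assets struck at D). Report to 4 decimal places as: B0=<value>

B0=191.9821

Apply the equity-as-call identities (strike 271.2284, horizon 8.4065 years):
d₁ = [ln(V₀/D) + (r + σ²/2)T] / (σ√T)
   = [ln(336.8850/271.2284) + (0.0129 + 0.5·0.2797²)·8.4065] / (0.2797·√8.4065)
   = [0.216780 + 0.437273] / 0.810961 = 0.806516
d₂ = d₁ − σ√T = 0.806516 − 0.810961 = -0.004445
N(d₁) = 0.790027,  N(d₂) = 0.498227,  e^(−rT) = 0.897229
E₀ = V₀·N(d₁) − D·e^(−rT)·N(d₂)
   = 336.8850·0.790027 − 271.2284·0.897229·0.498227 = 144.902876
B₀ = V₀ − E₀ = 336.8850 − 144.902876 = 191.982124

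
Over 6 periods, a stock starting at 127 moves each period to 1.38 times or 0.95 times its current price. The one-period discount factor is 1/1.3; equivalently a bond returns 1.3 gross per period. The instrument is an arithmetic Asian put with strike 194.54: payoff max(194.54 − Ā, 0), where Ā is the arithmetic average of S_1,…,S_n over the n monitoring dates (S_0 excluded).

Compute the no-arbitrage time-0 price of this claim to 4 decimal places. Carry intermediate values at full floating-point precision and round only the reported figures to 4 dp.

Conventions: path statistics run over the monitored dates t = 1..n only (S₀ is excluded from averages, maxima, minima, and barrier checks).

Set p* = 0.8140 (from d < R < u); the path-dependent value is the discounted p*-expectation over all price paths.
Enumerate all 2^6 = 64 price paths (U = up ×1.38, D = down ×0.95); each path with k up-moves has probability p*^k·(1−p*)^(6−k).
DDDDDD: Ā=106.5372, payoff=88.0028, prob=0.000041
UDDDDD: Ā=154.7593, payoff=39.7807, prob=0.000181
DUDDDD: Ā=145.6577, payoff=48.8823, prob=0.000181
UUDDDD: Ā=211.5869, payoff=0.0000, prob=0.000794
DDUDDD: Ā=137.0111, payoff=57.5289, prob=0.000181
UDUDDD: Ā=199.0266, payoff=0.0000, prob=0.000794
DUUDDD: Ā=189.9249, payoff=4.6151, prob=0.000794
UUUDDD: Ā=275.8910, payoff=0.0000, prob=0.003473
DDDUDD: Ā=128.7968, payoff=65.7432, prob=0.000181
UDDUDD: Ā=187.0943, payoff=7.4457, prob=0.000794
DUDUDD: Ā=177.9927, payoff=16.5473, prob=0.000794
UUDUDD: Ā=258.5577, payoff=0.0000, prob=0.003473
DDUUDD: Ā=169.3461, payoff=25.1939, prob=0.000794
UDUUDD: Ā=245.9974, payoff=0.0000, prob=0.003473
DUUUDD: Ā=236.8958, payoff=0.0000, prob=0.003473
UUUUDD: Ā=344.1223, payoff=0.0000, prob=0.015193
DDDDUD: Ā=120.9933, payoff=73.5467, prob=0.000181
UDDDUD: Ā=175.7586, payoff=18.7814, prob=0.000794
DUDDUD: Ā=166.6570, payoff=27.8830, prob=0.000794
UUDDUD: Ā=242.0912, payoff=0.0000, prob=0.003473
DDUDUD: Ā=158.0104, payoff=36.5296, prob=0.000794
UDUDUD: Ā=229.5309, payoff=0.0000, prob=0.003473
DUUDUD: Ā=220.4292, payoff=0.0000, prob=0.003473
UUUDUD: Ā=320.2025, payoff=0.0000, prob=0.015193
DDDUUD: Ā=149.7961, payoff=44.7439, prob=0.000794
UDDUUD: Ā=217.5986, payoff=0.0000, prob=0.003473
DUDUUD: Ā=208.4969, payoff=0.0000, prob=0.003473
UUDUUD: Ā=302.8692, payoff=0.0000, prob=0.015193
DDUUUD: Ā=199.8504, payoff=0.0000, prob=0.003473
UDUUUD: Ā=290.3089, payoff=0.0000, prob=0.015193
DUUUUD: Ā=281.2073, payoff=0.0000, prob=0.015193
UUUUUD: Ā=408.4906, payoff=0.0000, prob=0.066469
DDDDDU: Ā=113.5799, payoff=80.9601, prob=0.000181
UDDDDU: Ā=164.9898, payoff=29.5502, prob=0.000794
DUDDDU: Ā=155.8881, payoff=38.6519, prob=0.000794
UUDDDU: Ā=226.4480, payoff=0.0000, prob=0.003473
DDUDDU: Ā=147.2415, payoff=47.2985, prob=0.000794
UDUDDU: Ā=213.8877, payoff=0.0000, prob=0.003473
DUUDDU: Ā=204.7860, payoff=0.0000, prob=0.003473
UUUDDU: Ā=297.4786, payoff=0.0000, prob=0.015193
DDDUDU: Ā=139.0273, payoff=55.5127, prob=0.000794
UDDUDU: Ā=201.9554, payoff=0.0000, prob=0.003473
DUDUDU: Ā=192.8537, payoff=1.6863, prob=0.003473
UUDUDU: Ā=280.1454, payoff=0.0000, prob=0.015193
DDUUDU: Ā=184.2071, payoff=10.3329, prob=0.003473
UDUUDU: Ā=267.5851, payoff=0.0000, prob=0.015193
DUUUDU: Ā=258.4834, payoff=0.0000, prob=0.015193
UUUUDU: Ā=375.4812, payoff=0.0000, prob=0.066469
DDDDUU: Ā=131.2237, payoff=63.3163, prob=0.000794
UDDDUU: Ā=190.6197, payoff=3.9203, prob=0.003473
DUDDUU: Ā=181.5180, payoff=13.0220, prob=0.003473
UUDDUU: Ā=263.6788, payoff=0.0000, prob=0.015193
DDUDUU: Ā=172.8715, payoff=21.6685, prob=0.003473
UDUDUU: Ā=251.1185, payoff=0.0000, prob=0.015193
DUUDUU: Ā=242.0169, payoff=0.0000, prob=0.015193
UUUDUU: Ā=351.5614, payoff=0.0000, prob=0.066469
DDDUUU: Ā=164.6572, payoff=29.8828, prob=0.003473
UDDUUU: Ā=239.1863, payoff=0.0000, prob=0.015193
DUDUUU: Ā=230.0846, payoff=0.0000, prob=0.015193
UUDUUU: Ā=334.2281, payoff=0.0000, prob=0.066469
DDUUUU: Ā=221.4380, payoff=0.0000, prob=0.015193
UDUUUU: Ā=321.6678, payoff=0.0000, prob=0.066469
DUUUUU: Ā=312.5662, payoff=0.0000, prob=0.066469
UUUUUU: Ā=454.0435, payoff=0.0000, prob=0.290802
Price = Σ prob·payoff / R^6 = 0.679983 / 4.826809 = 0.1409

price = 0.1409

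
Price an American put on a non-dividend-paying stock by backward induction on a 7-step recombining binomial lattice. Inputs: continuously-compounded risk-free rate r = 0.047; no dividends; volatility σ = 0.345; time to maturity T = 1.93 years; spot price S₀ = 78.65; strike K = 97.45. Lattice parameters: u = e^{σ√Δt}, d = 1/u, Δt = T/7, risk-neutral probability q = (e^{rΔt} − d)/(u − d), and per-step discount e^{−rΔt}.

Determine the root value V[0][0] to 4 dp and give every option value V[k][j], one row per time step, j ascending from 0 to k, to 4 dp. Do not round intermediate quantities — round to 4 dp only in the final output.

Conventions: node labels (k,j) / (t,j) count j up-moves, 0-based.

Δt=0.27571  u=1.19860  d=0.83431  q=0.49064  discount=0.98713
step 7 (expiry): payoffs max(K−S,0) = 75.3202 65.6573 51.7753 31.8318 3.1801 0.0000 0.0000 0.0000
k=6: (k=6,j=0): S=26.5248, K−S=70.9252, hold=69.6705 ⇒ V=70.9252 exercise | (k=6,j=1): S=38.1067, K−S=59.3433, hold=58.0886 ⇒ V=59.3433 exercise | (k=6,j=2): S=54.7457, K−S=42.7043, hold=41.4496 ⇒ V=42.7043 exercise | (k=6,j=3): S=78.6500, K−S=18.8000, hold=17.5453 ⇒ V=18.8000 exercise | (k=6,j=4): S=112.9919, K−S=0.0000, hold=1.5990 ⇒ V=1.5990 continue | (k=6,j=5): S=162.3290, K−S=0.0000, hold=0.0000 ⇒ V=0.0000 continue | (k=6,j=6): S=233.2087, K−S=0.0000, hold=0.0000 ⇒ V=0.0000 continue
k=5: (k=5,j=0): S=31.7927, K−S=65.6573, hold=64.4027 ⇒ V=65.6573 exercise | (k=5,j=1): S=45.6747, K−S=51.7753, hold=50.5206 ⇒ V=51.7753 exercise | (k=5,j=2): S=65.6182, K−S=31.8318, hold=30.5771 ⇒ V=31.8318 exercise | (k=5,j=3): S=94.2699, K−S=3.1801, hold=10.2271 ⇒ V=10.2271 continue | (k=5,j=4): S=135.4321, K−S=0.0000, hold=0.8040 ⇒ V=0.8040 continue | (k=5,j=5): S=194.5675, K−S=0.0000, hold=0.0000 ⇒ V=0.0000 continue
k=4: (k=4,j=0): S=38.1067, K−S=59.3433, hold=58.0886 ⇒ V=59.3433 exercise | (k=4,j=1): S=54.7457, K−S=42.7043, hold=41.4496 ⇒ V=42.7043 exercise | (k=4,j=2): S=78.6500, K−S=18.8000, hold=20.9584 ⇒ V=20.9584 continue | (k=4,j=3): S=112.9919, K−S=0.0000, hold=5.5316 ⇒ V=5.5316 continue | (k=4,j=4): S=162.3290, K−S=0.0000, hold=0.4042 ⇒ V=0.4042 continue
k=3: (k=3,j=0): S=45.6747, K−S=51.7753, hold=50.5206 ⇒ V=51.7753 exercise | (k=3,j=1): S=65.6182, K−S=31.8318, hold=31.6225 ⇒ V=31.8318 exercise | (k=3,j=2): S=94.2699, K−S=3.1801, hold=13.2170 ⇒ V=13.2170 continue | (k=3,j=3): S=135.4321, K−S=0.0000, hold=2.9771 ⇒ V=2.9771 continue
k=2: (k=2,j=0): S=54.7457, K−S=42.7043, hold=41.4496 ⇒ V=42.7043 exercise | (k=2,j=1): S=78.6500, K−S=18.8000, hold=22.4064 ⇒ V=22.4064 continue | (k=2,j=2): S=112.9919, K−S=0.0000, hold=8.0874 ⇒ V=8.0874 continue
k=1: (k=1,j=0): S=65.6182, K−S=31.8318, hold=32.3238 ⇒ V=32.3238 continue | (k=1,j=1): S=94.2699, K−S=3.1801, hold=15.1830 ⇒ V=15.1830 continue
k=0: (k=0,j=0): S=78.6500, K−S=18.8000, hold=23.6060 ⇒ V=23.6060 continue

price = 23.6060
tree:
23.6060
32.3238 15.1830
42.7043 22.4064 8.0874
51.7753 31.8318 13.2170 2.9771
59.3433 42.7043 20.9584 5.5316 0.4042
65.6573 51.7753 31.8318 10.2271 0.8040 0.0000
70.9252 59.3433 42.7043 18.8000 1.5990 0.0000 0.0000
75.3202 65.6573 51.7753 31.8318 3.1801 0.0000 0.0000 0.0000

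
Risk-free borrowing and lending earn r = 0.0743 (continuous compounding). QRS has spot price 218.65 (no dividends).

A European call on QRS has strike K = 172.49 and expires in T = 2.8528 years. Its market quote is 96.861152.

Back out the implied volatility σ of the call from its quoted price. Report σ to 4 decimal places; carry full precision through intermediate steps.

At σ = 0.4047 the Black–Scholes value reproduces the quote:
σ√T = 0.4047·√2.8528 = 0.683548
d₁ = (ln(S/K) + (r+σ²/2)T) / (σ√T) = (ln(218.65/172.49) + (0.0743+0.4047²/2)·2.8528) / 0.683548 = (0.237133 + 0.445582) / 0.683548 = 0.998781
d₂ = d₁ − σ√T = 0.998781 − 0.683548 = 0.315234
e^{−rT} = 0.808995
N(d₁) = 0.841050,  N(d₂) = 0.623708
V = S·N(d₁) − K·e^{−rT}·N(d₂) = 183.895520 − 87.034368 = 96.861152 (matching the quote); vega is positive throughout, so no other σ reproduces this price

sigma = 0.4047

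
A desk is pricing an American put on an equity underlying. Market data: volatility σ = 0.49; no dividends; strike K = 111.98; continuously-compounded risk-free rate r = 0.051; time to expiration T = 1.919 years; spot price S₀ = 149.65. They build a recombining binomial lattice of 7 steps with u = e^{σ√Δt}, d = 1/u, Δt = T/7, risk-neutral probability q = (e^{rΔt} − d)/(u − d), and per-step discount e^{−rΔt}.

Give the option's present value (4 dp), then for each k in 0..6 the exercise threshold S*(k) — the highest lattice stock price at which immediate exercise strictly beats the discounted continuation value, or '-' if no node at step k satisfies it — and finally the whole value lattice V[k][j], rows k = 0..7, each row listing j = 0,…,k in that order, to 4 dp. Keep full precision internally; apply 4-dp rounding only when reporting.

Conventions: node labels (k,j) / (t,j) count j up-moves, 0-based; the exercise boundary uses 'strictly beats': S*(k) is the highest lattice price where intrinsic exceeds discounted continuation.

Δt=0.27414, u=1.29247, d=0.77371, q=0.46335, disc=e^(-rΔt)=0.98612
k=7 terminal: V=max(K-S,0) → 87.1414 70.4875 42.6674 0.0000 0.0000 0.0000 0.0000 0.0000
k=6: j=0 S=32.1032 intr=79.8768 cont=78.3221 V=79.8768[EX]; j=1 S=53.6279 intr=58.3521 cont=56.7974 V=58.3521[EX]; j=2 S=89.5847 intr=22.3953 cont=22.5795 V=22.5795[hold]; j=3 S=149.6500 intr=0.0000 cont=0.0000 V=0.0000[hold]; j=4 S=249.9883 intr=0.0000 cont=0.0000 V=0.0000[hold]; j=5 S=417.6020 intr=0.0000 cont=0.0000 V=0.0000[hold]; j=6 S=697.5984 intr=0.0000 cont=0.0000 V=0.0000[hold]  S*(6)=53.6279
k=5: j=0 S=41.4925 intr=70.4875 cont=68.9328 V=70.4875[EX]; j=1 S=69.3126 intr=42.6674 cont=41.1968 V=42.6674[EX]; j=2 S=115.7858 intr=0.0000 cont=11.9490 V=11.9490[hold]; j=3 S=193.4186 intr=0.0000 cont=0.0000 V=0.0000[hold]; j=4 S=323.1031 intr=0.0000 cont=0.0000 V=0.0000[hold]; j=5 S=539.7393 intr=0.0000 cont=0.0000 V=0.0000[hold]  S*(5)=69.3126
k=4: j=0 S=53.6279 intr=58.3521 cont=56.7974 V=58.3521[EX]; j=1 S=89.5847 intr=22.3953 cont=28.0392 V=28.0392[hold]; j=2 S=149.6500 intr=0.0000 cont=6.3234 V=6.3234[hold]; j=3 S=249.9883 intr=0.0000 cont=0.0000 V=0.0000[hold]; j=4 S=417.6020 intr=0.0000 cont=0.0000 V=0.0000[hold]  S*(4)=53.6279
k=3: j=0 S=69.3126 intr=42.6674 cont=43.6915 V=43.6915[hold]; j=1 S=115.7858 intr=0.0000 cont=17.7276 V=17.7276[hold]; j=2 S=193.4186 intr=0.0000 cont=3.3463 V=3.3463[hold]; j=3 S=323.1031 intr=0.0000 cont=0.0000 V=0.0000[hold]  S*(3)=-
k=2: j=0 S=89.5847 intr=22.3953 cont=31.2215 V=31.2215[hold]; j=1 S=149.6500 intr=0.0000 cont=10.9104 V=10.9104[hold]; j=2 S=249.9883 intr=0.0000 cont=1.7709 V=1.7709[hold]  S*(2)=-
k=1: j=0 S=115.7858 intr=0.0000 cont=21.5075 V=21.5075[hold]; j=1 S=193.4186 intr=0.0000 cont=6.5829 V=6.5829[hold]  S*(1)=-
k=0: j=0 S=149.6500 intr=0.0000 cont=14.3896 V=14.3896[hold]  S*(0)=-

price = 14.3896
boundary = - - - - 53.6279 69.3126 53.6279
tree:
14.3896
21.5075 6.5829
31.2215 10.9104 1.7709
43.6915 17.7276 3.3463 0.0000
58.3521 28.0392 6.3234 0.0000 0.0000
70.4875 42.6674 11.9490 0.0000 0.0000 0.0000
79.8768 58.3521 22.5795 0.0000 0.0000 0.0000 0.0000
87.1414 70.4875 42.6674 0.0000 0.0000 0.0000 0.0000 0.0000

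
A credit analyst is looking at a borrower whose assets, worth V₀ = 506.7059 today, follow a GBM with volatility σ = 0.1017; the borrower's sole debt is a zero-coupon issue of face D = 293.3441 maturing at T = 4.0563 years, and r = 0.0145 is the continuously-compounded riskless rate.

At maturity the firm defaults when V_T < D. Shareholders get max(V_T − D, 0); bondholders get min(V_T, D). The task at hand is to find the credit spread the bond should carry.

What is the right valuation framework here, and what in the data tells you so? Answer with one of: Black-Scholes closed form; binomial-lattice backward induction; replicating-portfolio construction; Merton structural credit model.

framework: Merton structural credit model

Key observation: assets follow a GBM and default happens iff V_T < 293.3441; valuing claims on that split (equity as a call, risky debt as the residual) is the structural model's definition.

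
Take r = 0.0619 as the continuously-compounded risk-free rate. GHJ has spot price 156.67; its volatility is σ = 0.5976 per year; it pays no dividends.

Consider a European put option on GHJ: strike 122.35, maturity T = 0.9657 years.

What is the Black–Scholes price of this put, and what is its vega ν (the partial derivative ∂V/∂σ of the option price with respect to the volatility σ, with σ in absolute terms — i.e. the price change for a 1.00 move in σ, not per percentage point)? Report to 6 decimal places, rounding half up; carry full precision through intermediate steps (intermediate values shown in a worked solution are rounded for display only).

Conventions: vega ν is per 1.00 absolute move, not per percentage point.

σ√T = 0.5976·√0.9657 = 0.587262
d₁ = (ln(S/K) + (r+σ²/2)T) / (σ√T) = (ln(156.67/122.35) + (0.0619+0.5976²/2)·0.9657) / 0.587262 = (0.247256 + 0.232215) / 0.587262 = 0.816452
d₂ = d₁ − σ√T = 0.816452 − 0.587262 = 0.229190
e^{−rT} = 0.941975
N(−d₁) = 0.207121,  N(−d₂) = 0.409361
Put price V = K·e^{−rT}·N(−d₂) − S·N(−d₁) = 47.179058 − 32.449630 = 14.729428
φ(d₁) = (1/√(2π))·e^{−d₁²/2} = 0.285865
ν = S·φ(d₁)·√T = 44.011694

price = 14.729428
ν = 44.011694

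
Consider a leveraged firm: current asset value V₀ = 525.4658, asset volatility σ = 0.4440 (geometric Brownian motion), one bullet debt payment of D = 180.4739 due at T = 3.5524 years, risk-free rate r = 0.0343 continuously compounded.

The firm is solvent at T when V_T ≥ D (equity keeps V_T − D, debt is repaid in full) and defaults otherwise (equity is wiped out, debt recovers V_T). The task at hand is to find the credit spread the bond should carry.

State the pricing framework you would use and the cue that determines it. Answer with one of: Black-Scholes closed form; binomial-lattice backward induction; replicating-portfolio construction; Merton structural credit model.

framework: Merton structural credit model

Key observation: with the firm-asset dynamics (V₀ = 525.4658) and a single zero-coupon liability of face 180.4739 given, debt value, spread, and default probability all derive from the option view of the balance sheet.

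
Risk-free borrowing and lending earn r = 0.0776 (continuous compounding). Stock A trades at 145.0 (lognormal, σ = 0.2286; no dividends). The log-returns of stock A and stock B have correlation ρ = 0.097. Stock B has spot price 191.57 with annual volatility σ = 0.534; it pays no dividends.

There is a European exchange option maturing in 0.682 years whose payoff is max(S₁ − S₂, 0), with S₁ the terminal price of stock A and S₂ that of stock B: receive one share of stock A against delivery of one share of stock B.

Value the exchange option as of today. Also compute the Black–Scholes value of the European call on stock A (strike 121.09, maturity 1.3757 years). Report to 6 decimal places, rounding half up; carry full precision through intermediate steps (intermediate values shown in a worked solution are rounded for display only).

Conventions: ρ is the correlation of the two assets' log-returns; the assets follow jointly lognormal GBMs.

σ_eff = √(σ₁² + σ₂² − 2ρσ₁σ₂) = √(0.2286² + 0.534² − 2·0.097·0.2286·0.534) = 0.560118
d₁ = (ln(S₁/S₂) + (q₂ − q₁ + σ_eff²/2)T) / (σ_eff√T) = (ln(145.0/191.57) + (0.0 − 0.0 + 0.156866)·0.682) / 0.462564 = -0.370840
d₂ = d₁ − σ_eff√T = -0.370840 − 0.462564 = -0.833403
N(d₁) = 0.355378,  N(d₂) = 0.202309
V = S₁·e^{−q₁T}·N(d₁) − S₂·e^{−q₂T}·N(d₂) = 51.529881 − 38.756268 = 12.773613
[vanilla: stock A call K=121.09]
σ√T = 0.2286·√1.3757 = 0.268125
d₁ = (ln(S/K) + (r+σ²/2)T) / (σ√T) = (ln(145.0/121.09) + (0.0776+0.2286²/2)·1.3757) / 0.268125 = (0.180200 + 0.142700) / 0.268125 = 1.204285
d₂ = d₁ − σ√T = 1.204285 − 0.268125 = 0.936160
e^{−rT} = 0.898746
N(d₁) = 0.885760,  N(d₂) = 0.825405
price = S·N(d₁) − K·e^{−rT}·N(d₂) = 128.435254 − 89.828128 = 38.607126

exchange price = 12.773613
price(stock A call K=121.09) = 38.607126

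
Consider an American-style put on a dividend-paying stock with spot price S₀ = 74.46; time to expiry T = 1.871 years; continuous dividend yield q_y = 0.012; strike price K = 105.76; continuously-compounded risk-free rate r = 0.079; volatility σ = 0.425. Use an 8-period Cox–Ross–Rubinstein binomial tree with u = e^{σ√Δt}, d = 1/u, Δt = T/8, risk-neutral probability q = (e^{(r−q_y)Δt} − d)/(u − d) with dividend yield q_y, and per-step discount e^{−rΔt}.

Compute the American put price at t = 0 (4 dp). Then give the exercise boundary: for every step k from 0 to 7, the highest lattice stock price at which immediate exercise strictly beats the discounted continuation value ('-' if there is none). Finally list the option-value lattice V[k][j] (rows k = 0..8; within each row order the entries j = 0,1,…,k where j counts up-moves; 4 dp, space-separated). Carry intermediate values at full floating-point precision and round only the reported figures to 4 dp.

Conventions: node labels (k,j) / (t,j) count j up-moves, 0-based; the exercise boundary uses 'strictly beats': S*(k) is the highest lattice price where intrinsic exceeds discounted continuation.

price = 33.9715
boundary = - 60.6263 49.3628 60.6263 49.3628 60.6263 74.4600 60.6263
tree:
33.9715
45.1337 23.5118
56.3972 33.1445 14.2632
65.5682 45.1337 21.7819 6.8876
73.0353 56.3972 32.0824 11.7633 2.0142
79.1151 65.5682 45.1337 19.5601 3.9991 0.0000
84.0653 73.0353 56.3972 31.3000 7.9400 0.0000 0.0000
88.0959 79.1151 65.5682 45.1337 15.7646 0.0000 0.0000 0.0000
91.3777 84.0653 73.0353 56.3972 31.3000 0.0000 0.0000 0.0000 0.0000

Δt=0.23387, u=1.22818, d=0.81421, q=0.48695, disc=e^(-rΔt)=0.98169
k=8 terminal: V=max(K-S,0) → 91.3777 84.0653 73.0353 56.3972 31.3000 0.0000 0.0000 0.0000 0.0000
k=7: j=0 S=17.6641 intr=88.0959 cont=86.2093 V=88.0959[EX]; j=1 S=26.6449 intr=79.1151 cont=77.2537 V=79.1151[EX]; j=2 S=40.1918 intr=65.5682 cont=63.7447 V=65.5682[EX]; j=3 S=60.6263 intr=45.1337 cont=43.3675 V=45.1337[EX]; j=4 S=91.4502 intr=14.3098 cont=15.7646 V=15.7646[hold]; j=5 S=137.9457 intr=0.0000 cont=0.0000 V=0.0000[hold]; j=6 S=208.0806 intr=0.0000 cont=0.0000 V=0.0000[hold]; j=7 S=313.8737 intr=0.0000 cont=0.0000 V=0.0000[hold]  S*(7)=60.6263
k=6: j=0 S=21.6947 intr=84.0653 cont=82.1900 V=84.0653[EX]; j=1 S=32.7247 intr=73.0353 cont=71.1909 V=73.0353[EX]; j=2 S=49.3628 intr=56.3972 cont=54.5995 V=56.3972[EX]; j=3 S=74.4600 intr=31.3000 cont=30.2680 V=31.3000[EX]; j=4 S=112.3172 intr=0.0000 cont=7.9400 V=7.9400[hold]; j=5 S=169.4220 intr=0.0000 cont=0.0000 V=0.0000[hold]; j=6 S=255.5602 intr=0.0000 cont=0.0000 V=0.0000[hold]  S*(6)=74.4600
k=5: j=0 S=26.6449 intr=79.1151 cont=77.2537 V=79.1151[EX]; j=1 S=40.1918 intr=65.5682 cont=63.7447 V=65.5682[EX]; j=2 S=60.6263 intr=45.1337 cont=43.3675 V=45.1337[EX]; j=3 S=91.4502 intr=14.3098 cont=19.5601 V=19.5601[hold]; j=4 S=137.9457 intr=0.0000 cont=3.9991 V=3.9991[hold]; j=5 S=208.0806 intr=0.0000 cont=0.0000 V=0.0000[hold]  S*(5)=60.6263
k=4: j=0 S=32.7247 intr=73.0353 cont=71.1909 V=73.0353[EX]; j=1 S=49.3628 intr=56.3972 cont=54.5995 V=56.3972[EX]; j=2 S=74.4600 intr=31.3000 cont=32.0824 V=32.0824[hold]; j=3 S=112.3172 intr=0.0000 cont=11.7633 V=11.7633[hold]; j=4 S=169.4220 intr=0.0000 cont=2.0142 V=2.0142[hold]  S*(4)=49.3628
k=3: j=0 S=40.1918 intr=65.5682 cont=63.7447 V=65.5682[EX]; j=1 S=60.6263 intr=45.1337 cont=43.7415 V=45.1337[EX]; j=2 S=91.4502 intr=14.3098 cont=21.7819 V=21.7819[hold]; j=3 S=137.9457 intr=0.0000 cont=6.8876 V=6.8876[hold]  S*(3)=60.6263
k=2: j=0 S=49.3628 intr=56.3972 cont=54.5995 V=56.3972[EX]; j=1 S=74.4600 intr=31.3000 cont=33.1445 V=33.1445[hold]; j=2 S=112.3172 intr=0.0000 cont=14.2632 V=14.2632[hold]  S*(2)=49.3628
k=1: j=0 S=60.6263 intr=45.1337 cont=44.2492 V=45.1337[EX]; j=1 S=91.4502 intr=14.3098 cont=23.5118 V=23.5118[hold]  S*(1)=60.6263
k=0: j=0 S=74.4600 intr=31.3000 cont=33.9715 V=33.9715[hold]  S*(0)=-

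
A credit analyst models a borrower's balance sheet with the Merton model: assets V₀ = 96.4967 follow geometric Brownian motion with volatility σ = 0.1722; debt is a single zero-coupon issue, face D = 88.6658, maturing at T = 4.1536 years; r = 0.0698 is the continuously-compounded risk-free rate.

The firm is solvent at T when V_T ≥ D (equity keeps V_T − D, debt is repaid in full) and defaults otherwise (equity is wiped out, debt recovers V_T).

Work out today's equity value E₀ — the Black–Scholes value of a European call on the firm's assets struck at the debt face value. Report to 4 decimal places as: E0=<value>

Equity is a call on the firm's assets struck at D = 88.6658:
d₁ = [ln(V₀/D) + (r + σ²/2)T] / (σ√T)
   = [ln(96.4967/88.6658) + (0.0698 + 0.5·0.1722²)·4.1536] / (0.1722·√4.1536)
   = [0.084635 + 0.351504] / 0.350950 = 1.242737
d₂ = d₁ − σ√T = 1.242737 − 0.350950 = 0.891787
N(d₁) = 0.893018,  N(d₂) = 0.813746,  e^(−rT) = 0.748322
E₀ = V₀·N(d₁) − D·e^(−rT)·N(d₂)
   = 96.4967·0.893018 − 88.6658·0.748322·0.813746 = 32.180683

E0=32.1807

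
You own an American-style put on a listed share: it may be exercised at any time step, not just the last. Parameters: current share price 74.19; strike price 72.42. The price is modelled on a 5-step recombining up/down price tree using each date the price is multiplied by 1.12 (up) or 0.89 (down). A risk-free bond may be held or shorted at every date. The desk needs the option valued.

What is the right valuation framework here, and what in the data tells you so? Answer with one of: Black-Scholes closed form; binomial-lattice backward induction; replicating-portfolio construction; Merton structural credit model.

Key observation: with exercise allowed before expiry on a discrete up/down model (5 steps from spot 74.19), the strike-72.42 put's value must be rolled back through the tree testing early exercise at each node.

framework: binomial-lattice backward induction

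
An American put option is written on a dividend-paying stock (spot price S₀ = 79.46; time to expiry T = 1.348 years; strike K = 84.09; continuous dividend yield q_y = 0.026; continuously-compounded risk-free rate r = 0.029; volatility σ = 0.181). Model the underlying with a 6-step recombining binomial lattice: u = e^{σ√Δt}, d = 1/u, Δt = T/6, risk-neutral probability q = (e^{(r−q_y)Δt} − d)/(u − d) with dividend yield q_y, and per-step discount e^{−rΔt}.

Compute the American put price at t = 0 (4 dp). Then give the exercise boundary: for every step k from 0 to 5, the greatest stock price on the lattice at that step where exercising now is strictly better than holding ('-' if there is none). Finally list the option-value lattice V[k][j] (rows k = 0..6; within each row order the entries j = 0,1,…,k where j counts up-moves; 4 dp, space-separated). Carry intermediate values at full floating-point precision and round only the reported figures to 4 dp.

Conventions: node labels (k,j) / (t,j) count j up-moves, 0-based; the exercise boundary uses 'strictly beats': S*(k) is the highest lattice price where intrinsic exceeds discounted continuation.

price = 9.2186
boundary = - - - 61.4287 66.9315 72.9272
tree:
9.2186
12.9125 5.3815
17.4612 8.2086 2.4222
22.6613 12.1202 4.1243 0.6293
27.7117 17.1585 6.8805 1.2239 0.0000
32.3468 22.6613 11.1628 2.3805 0.0000 0.0000
36.6009 27.7117 17.1585 4.6300 0.0000 0.0000 0.0000

params: Δt=0.22467 u=1.08958 d=0.91778 q=0.48249 e^(-rΔt)=0.99351
t_6 payoffs: 36.6009 27.7117 17.1585 4.6300 0.0000 0.0000 0.0000
t_5: node(5,0) S=51.7432 payoff=32.3468 vs cont=32.1021 → 32.3468 [stop]  node(5,1) S=61.4287 payoff=22.6613 vs cont=22.4730 → 22.6613 [stop]  node(5,2) S=72.9272 payoff=11.1628 vs cont=11.0415 → 11.1628 [stop]  node(5,3) S=86.5780 payoff=0.0000 vs cont=2.3805 → 2.3805 [wait]  node(5,4) S=102.7841 payoff=0.0000 vs cont=0.0000 → 0.0000 [wait]  node(5,5) S=122.0236 payoff=0.0000 vs cont=0.0000 → 0.0000 [wait]  ⇒ S*(5)=72.9272
t_4: node(4,0) S=56.3783 payoff=27.7117 vs cont=27.4939 → 27.7117 [stop]  node(4,1) S=66.9315 payoff=17.1585 vs cont=17.0023 → 17.1585 [stop]  node(4,2) S=79.4600 payoff=4.6300 vs cont=6.8805 → 6.8805 [wait]  node(4,3) S=94.3337 payoff=0.0000 vs cont=1.2239 → 1.2239 [wait]  node(4,4) S=111.9915 payoff=0.0000 vs cont=0.0000 → 0.0000 [wait]  ⇒ S*(4)=66.9315
t_3: node(3,0) S=61.4287 payoff=22.6613 vs cont=22.4730 → 22.6613 [stop]  node(3,1) S=72.9272 payoff=11.1628 vs cont=12.1202 → 12.1202 [wait]  node(3,2) S=86.5780 payoff=0.0000 vs cont=4.1243 → 4.1243 [wait]  node(3,3) S=102.7841 payoff=0.0000 vs cont=0.6293 → 0.6293 [wait]  ⇒ S*(3)=61.4287
t_2: node(2,0) S=66.9315 payoff=17.1585 vs cont=17.4612 → 17.4612 [wait]  node(2,1) S=79.4600 payoff=4.6300 vs cont=8.2086 → 8.2086 [wait]  node(2,2) S=94.3337 payoff=0.0000 vs cont=2.4222 → 2.4222 [wait]  ⇒ S*(2)=-
t_1: node(1,0) S=72.9272 payoff=11.1628 vs cont=12.9125 → 12.9125 [wait]  node(1,1) S=86.5780 payoff=0.0000 vs cont=5.3815 → 5.3815 [wait]  ⇒ S*(1)=-
t_0: node(0,0) S=79.4600 payoff=4.6300 vs cont=9.2186 → 9.2186 [wait]  ⇒ S*(0)=-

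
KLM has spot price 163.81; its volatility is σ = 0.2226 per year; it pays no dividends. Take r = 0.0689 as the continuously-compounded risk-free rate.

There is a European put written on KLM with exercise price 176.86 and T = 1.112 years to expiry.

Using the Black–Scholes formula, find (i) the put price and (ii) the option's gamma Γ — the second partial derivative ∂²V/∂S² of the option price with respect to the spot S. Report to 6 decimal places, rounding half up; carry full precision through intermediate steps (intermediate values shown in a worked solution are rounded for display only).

σ√T = 0.2226·√1.112 = 0.234735
d₁ = (ln(S/K) + (r+σ²/2)T) / (σ√T) = (ln(163.81/176.86) + (0.0689+0.2226²/2)·1.112) / 0.234735 = (-0.076651 + 0.104167) / 0.234735 = 0.117221
d₂ = d₁ − σ√T = 0.117221 − 0.234735 = -0.117514
e^{−rT} = 0.926245
N(−d₁) = 0.453343,  N(−d₂) = 0.546774
Put price V = K·e^{−rT}·N(−d₂) − S·N(−d₁) = 89.570081 − 74.262048 = 15.308033
φ(d₁) = (1/√(2π))·e^{−d₁²/2} = 0.396211
Γ = φ(d₁) / (S·σ·√T) = 0.010304

price = 15.308033
Γ = 0.010304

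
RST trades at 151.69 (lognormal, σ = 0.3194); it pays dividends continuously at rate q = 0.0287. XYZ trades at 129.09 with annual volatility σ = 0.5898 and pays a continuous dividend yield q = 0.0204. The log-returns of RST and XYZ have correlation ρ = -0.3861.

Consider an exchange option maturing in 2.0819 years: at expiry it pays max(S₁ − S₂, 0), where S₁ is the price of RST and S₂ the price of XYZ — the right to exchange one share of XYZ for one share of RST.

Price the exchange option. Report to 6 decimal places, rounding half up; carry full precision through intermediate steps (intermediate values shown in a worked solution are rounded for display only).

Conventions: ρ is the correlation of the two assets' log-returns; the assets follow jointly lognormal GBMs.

σ_eff = √(σ₁² + σ₂² − 2ρσ₁σ₂) = √(0.3194² + 0.5898² − 2·-0.3861·0.3194·0.5898) = 0.771589
d₁ = (ln(S₁/S₂) + (q₂ − q₁ + σ_eff²/2)T) / (σ_eff√T) = (ln(151.69/129.09) + (0.0204 − 0.0287 + 0.297675)·2.0819) / 1.113309 = 0.686043
d₂ = d₁ − σ_eff√T = 0.686043 − 1.113309 = -0.427266
N(d₁) = 0.753657,  N(d₂) = 0.334593
V = S₁·e^{−q₁T}·N(d₁) − S₂·e^{−q₂T}·N(d₂) = 107.691486 − 41.396567 = 66.294920
Key observation: r never enters — measured in units of XYZ, the claim is a call on S₁/S₂ struck at 1, so only the dividend yields and σ_eff matter.

exchange price = 66.294920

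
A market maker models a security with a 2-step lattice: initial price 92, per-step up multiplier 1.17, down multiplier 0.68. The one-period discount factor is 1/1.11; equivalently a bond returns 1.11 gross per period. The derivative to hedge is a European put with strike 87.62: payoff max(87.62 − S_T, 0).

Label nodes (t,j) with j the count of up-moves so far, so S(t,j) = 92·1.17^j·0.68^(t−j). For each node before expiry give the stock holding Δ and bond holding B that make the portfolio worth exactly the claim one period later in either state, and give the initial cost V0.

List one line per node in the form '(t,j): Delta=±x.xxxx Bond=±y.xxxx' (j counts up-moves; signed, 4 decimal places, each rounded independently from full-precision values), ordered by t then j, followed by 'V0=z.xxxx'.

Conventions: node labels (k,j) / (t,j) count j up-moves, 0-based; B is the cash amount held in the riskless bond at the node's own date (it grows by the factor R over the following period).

Risk-neutral probability p* = (R−d)/(u−d) = (1.11−0.68)/(1.17−0.68) = 0.8776.
Expiry values: V(2,0)=45.0792, V(2,1)=14.4248, V(2,2)=0.0000
(1,0): S=62.5600. Δ = (V_up−V_dn)/(S_up−S_dn) = (14.4248−45.0792)/(73.1952−42.5408) = -1.0000. V = [p*·14.4248 + (1−p*)·45.0792]/1.11 = 16.3769. B = V − Δ·S = 78.9369.
(1,1): S=107.6400. Δ = (V_up−V_dn)/(S_up−S_dn) = (0.0000−14.4248)/(125.9388−73.1952) = -0.2735. V = [p*·0.0000 + (1−p*)·14.4248]/1.11 = 1.5913. B = V − Δ·S = 31.0296.
(0,0): S=92.0000. Δ = (V_up−V_dn)/(S_up−S_dn) = (1.5913−16.3769)/(107.6400−62.5600) = -0.3280. V = [p*·1.5913 + (1−p*)·16.3769]/1.11 = 3.0646. B = V − Δ·S = 33.2395.
Check: Δ(0,0)·S0 + B(0,0) = 3.0646 = V0.

(0,0): Delta=-0.3280 Bond=33.2395
(1,0): Delta=-1.0000 Bond=78.9369
(1,1): Delta=-0.2735 Bond=31.0296
V0=3.0646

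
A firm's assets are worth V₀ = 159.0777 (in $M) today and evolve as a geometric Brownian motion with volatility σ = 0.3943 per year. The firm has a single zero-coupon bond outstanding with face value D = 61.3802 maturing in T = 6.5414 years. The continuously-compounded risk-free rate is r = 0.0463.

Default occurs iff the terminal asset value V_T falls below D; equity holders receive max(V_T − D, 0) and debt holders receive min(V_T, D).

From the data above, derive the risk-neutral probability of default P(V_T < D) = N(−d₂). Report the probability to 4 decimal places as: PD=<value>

Equity is a call on the firm's assets struck at D = 61.3802:
d₁ = [ln(V₀/D) + (r + σ²/2)T] / (σ√T)
   = [ln(159.0777/61.3802) + (0.0463 + 0.5·0.3943²)·6.5414] / (0.3943·√6.5414)
   = [0.952305 + 0.811371] / 1.008468 = 1.748867
d₂ = d₁ − σ√T = 1.748867 − 1.008468 = 0.740399
risk-neutral PD = N(−d₂) = N(-0.740399) = 0.229529

PD=0.2295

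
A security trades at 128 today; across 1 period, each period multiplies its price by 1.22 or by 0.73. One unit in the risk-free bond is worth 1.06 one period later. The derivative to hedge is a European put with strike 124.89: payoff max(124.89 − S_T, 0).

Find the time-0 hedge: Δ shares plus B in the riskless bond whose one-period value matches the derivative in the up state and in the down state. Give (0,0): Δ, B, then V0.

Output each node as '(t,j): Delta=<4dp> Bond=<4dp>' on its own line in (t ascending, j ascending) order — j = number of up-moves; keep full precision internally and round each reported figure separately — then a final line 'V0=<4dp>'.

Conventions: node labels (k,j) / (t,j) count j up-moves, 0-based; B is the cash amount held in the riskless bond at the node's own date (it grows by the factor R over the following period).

(0,0): Delta=-0.5014 Bond=73.8718
V0=9.6881

Since d<R<u, set p* = (R−d)/(u−d) = 0.6735; price each node as the discounted p*-expectation of its children.
Terminal payoffs: V(1,0)=31.4500, V(1,1)=0.0000
Node (0,0) S=128.0000: V=(p*·0.0000+(1−p*)·31.4500)/1.06=9.6881; Δ=(0.0000−31.4500)/(156.1600−93.4400)=-0.5014; B=V−Δ·S=73.8718
As a check, the time-0 holding Δ(0,0)·S0 + B(0,0) comes to 9.6881 — exactly V0.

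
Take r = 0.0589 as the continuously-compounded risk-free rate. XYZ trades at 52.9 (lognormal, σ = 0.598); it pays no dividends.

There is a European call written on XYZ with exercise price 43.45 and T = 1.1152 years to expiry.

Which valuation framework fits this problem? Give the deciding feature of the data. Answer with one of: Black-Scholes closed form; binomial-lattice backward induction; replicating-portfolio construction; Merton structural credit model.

framework: Black-Scholes closed form

Key observation: with XYZ following a GBM at constant σ and r, the European call struck at 43.45 prices in closed form — nothing here needs a stepwise model or a balance sheet.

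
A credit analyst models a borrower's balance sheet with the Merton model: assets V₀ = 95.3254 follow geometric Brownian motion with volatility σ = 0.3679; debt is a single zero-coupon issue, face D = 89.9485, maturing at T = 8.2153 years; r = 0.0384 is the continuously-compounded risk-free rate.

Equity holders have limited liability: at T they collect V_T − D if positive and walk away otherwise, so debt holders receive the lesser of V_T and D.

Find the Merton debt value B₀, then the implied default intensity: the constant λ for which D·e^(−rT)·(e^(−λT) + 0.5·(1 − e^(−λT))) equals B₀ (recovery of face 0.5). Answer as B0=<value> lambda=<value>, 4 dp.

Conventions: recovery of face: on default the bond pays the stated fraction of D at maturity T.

Equity is a call on the firm's assets struck at D = 89.9485:
d₁ = [ln(V₀/D) + (r + σ²/2)T] / (σ√T)
   = [ln(95.3254/89.9485) + (0.0384 + 0.5·0.3679²)·8.2153] / (0.3679·√8.2153)
   = [0.058059 + 0.871440] / 1.054488 = 0.881469
d₂ = d₁ − σ√T = 0.881469 − 1.054488 = -0.173018
N(d₁) = 0.810968,  N(d₂) = 0.431319,  e^(−rT) = 0.729448
E₀ = V₀·N(d₁) − D·e^(−rT)·N(d₂)
   = 95.3254·0.810968 − 89.9485·0.729448·0.431319 = 49.005870
B₀ = V₀ − E₀ = 95.3254 − 49.005870 = 46.319530
e^(−λT) = (B₀·e^(rT)/D − 0.5)/(1 − 0.5) = (46.3195·1.370900/89.9485 − 0.5)/0.5 = 0.41190585
λ = −ln(0.41190585)/8.2153 = 0.107964

B0=46.3195 lambda=0.1080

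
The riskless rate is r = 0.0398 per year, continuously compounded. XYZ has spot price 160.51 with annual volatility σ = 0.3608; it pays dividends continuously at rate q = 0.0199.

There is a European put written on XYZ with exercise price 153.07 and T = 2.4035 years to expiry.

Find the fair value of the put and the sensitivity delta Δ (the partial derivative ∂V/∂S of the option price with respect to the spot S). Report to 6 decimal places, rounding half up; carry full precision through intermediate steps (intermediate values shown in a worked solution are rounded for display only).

price = 25.672895
Δ = -0.311101

σ√T = 0.3608·√2.4035 = 0.559356
d₁ = (ln(S/K) + (r−q+σ²/2)T) / (σ√T) = (ln(160.51/153.07) + (0.0398−0.0199+0.3608²/2)·2.4035) / 0.559356 = (0.047461 + 0.204269) / 0.559356 = 0.450036
d₂ = d₁ − σ√T = 0.450036 − 0.559356 = -0.109321
e^{−rT} = 0.908774
e^{−qT} = 0.953296
N(−d₁) = 0.326342,  N(−d₂) = 0.543526
Put price V = K·e^{−rT}·N(−d₂) − S·e^{−qT}·N(−d₁) = 75.607702 − 49.934807 = 25.672895
Δ = −e^{−qT}·N(−d₁) = -0.311101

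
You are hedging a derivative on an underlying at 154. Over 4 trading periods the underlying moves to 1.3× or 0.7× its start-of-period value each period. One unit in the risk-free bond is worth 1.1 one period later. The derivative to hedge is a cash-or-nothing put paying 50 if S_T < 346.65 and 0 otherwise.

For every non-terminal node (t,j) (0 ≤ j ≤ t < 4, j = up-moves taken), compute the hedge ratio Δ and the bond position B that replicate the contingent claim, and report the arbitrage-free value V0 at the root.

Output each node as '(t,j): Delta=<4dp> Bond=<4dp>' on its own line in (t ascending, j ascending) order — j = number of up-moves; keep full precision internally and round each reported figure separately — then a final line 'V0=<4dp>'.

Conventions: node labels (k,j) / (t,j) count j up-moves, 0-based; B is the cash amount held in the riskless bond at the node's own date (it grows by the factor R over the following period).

(0,0): Delta=-0.1205 Bond=45.9558
(1,0): Delta=0.0000 Bond=37.5657
(1,1): Delta=-0.1529 Bond=57.0443
(2,0): Delta=0.0000 Bond=41.3223
(2,1): Delta=0.0000 Bond=41.3223
(2,2): Delta=-0.1941 Bond=73.4619
(3,0): Delta=0.0000 Bond=45.4545
(3,1): Delta=0.0000 Bond=45.4545
(3,2): Delta=0.0000 Bond=45.4545
(3,3): Delta=-0.2463 Bond=98.4848
V0=27.4049

Since d<R<u, set p* = (R−d)/(u−d) = 0.6667; price each node as the discounted p*-expectation of its children.
Expiry values: V(4,0)=50.0000, V(4,1)=50.0000, V(4,2)=50.0000, V(4,3)=50.0000, V(4,4)=0.0000
(3,0): S=52.8220. Δ = (V_up−V_dn)/(S_up−S_dn) = (50.0000−50.0000)/(68.6686−36.9754) = 0.0000. V = [p*·50.0000 + (1−p*)·50.0000]/1.1 = 45.4545. B = V − Δ·S = 45.4545.
(3,1): S=98.0980. Δ = (V_up−V_dn)/(S_up−S_dn) = (50.0000−50.0000)/(127.5274−68.6686) = 0.0000. V = [p*·50.0000 + (1−p*)·50.0000]/1.1 = 45.4545. B = V − Δ·S = 45.4545.
(3,2): S=182.1820. Δ = (V_up−V_dn)/(S_up−S_dn) = (50.0000−50.0000)/(236.8366−127.5274) = 0.0000. V = [p*·50.0000 + (1−p*)·50.0000]/1.1 = 45.4545. B = V − Δ·S = 45.4545.
(3,3): S=338.3380. Δ = (V_up−V_dn)/(S_up−S_dn) = (0.0000−50.0000)/(439.8394−236.8366) = -0.2463. V = [p*·0.0000 + (1−p*)·50.0000]/1.1 = 15.1515. B = V − Δ·S = 98.4848.
(2,0): S=75.4600. Δ = (V_up−V_dn)/(S_up−S_dn) = (45.4545−45.4545)/(98.0980−52.8220) = 0.0000. V = [p*·45.4545 + (1−p*)·45.4545]/1.1 = 41.3223. B = V − Δ·S = 41.3223.
(2,1): S=140.1400. Δ = (V_up−V_dn)/(S_up−S_dn) = (45.4545−45.4545)/(182.1820−98.0980) = 0.0000. V = [p*·45.4545 + (1−p*)·45.4545]/1.1 = 41.3223. B = V − Δ·S = 41.3223.
(2,2): S=260.2600. Δ = (V_up−V_dn)/(S_up−S_dn) = (15.1515−45.4545)/(338.3380−182.1820) = -0.1941. V = [p*·15.1515 + (1−p*)·45.4545]/1.1 = 22.9568. B = V − Δ·S = 73.4619.
(1,0): S=107.8000. Δ = (V_up−V_dn)/(S_up−S_dn) = (41.3223−41.3223)/(140.1400−75.4600) = 0.0000. V = [p*·41.3223 + (1−p*)·41.3223]/1.1 = 37.5657. B = V − Δ·S = 37.5657.
(1,1): S=200.2000. Δ = (V_up−V_dn)/(S_up−S_dn) = (22.9568−41.3223)/(260.2600−140.1400) = -0.1529. V = [p*·22.9568 + (1−p*)·41.3223]/1.1 = 26.4352. B = V − Δ·S = 57.0443.
(0,0): S=154.0000. Δ = (V_up−V_dn)/(S_up−S_dn) = (26.4352−37.5657)/(200.2000−107.8000) = -0.1205. V = [p*·26.4352 + (1−p*)·37.5657]/1.1 = 27.4049. B = V − Δ·S = 45.9558.
Sanity check at the root: Δ(0,0)·S0 + B(0,0) reproduces V0 = 27.4049.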